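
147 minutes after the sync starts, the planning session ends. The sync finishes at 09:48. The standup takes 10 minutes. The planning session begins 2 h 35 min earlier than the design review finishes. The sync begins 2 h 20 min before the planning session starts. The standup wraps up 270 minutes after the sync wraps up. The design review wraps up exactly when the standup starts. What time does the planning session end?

The standup ends at 09:48 + 270 min = 14:18.
The standup starts at 14:18 − 10 min = 14:08.
So the design review ends at 14:08.
The planning session starts at 14:08 − 155 min = 11:33.
The sync starts at 11:33 − 140 min = 09:13.
The planning session ends at 09:13 + 147 min = 11:40.

11:40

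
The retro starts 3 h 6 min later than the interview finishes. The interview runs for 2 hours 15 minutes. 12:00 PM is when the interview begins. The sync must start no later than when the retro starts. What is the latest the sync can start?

5:21 PM

The interview ends at 12:00 PM + 135 min = 2:15 PM.
The retro starts at 2:15 PM + 186 min = 5:21 PM.
The sync is bounded by the retro, so the latest it can start is 5:21 PM.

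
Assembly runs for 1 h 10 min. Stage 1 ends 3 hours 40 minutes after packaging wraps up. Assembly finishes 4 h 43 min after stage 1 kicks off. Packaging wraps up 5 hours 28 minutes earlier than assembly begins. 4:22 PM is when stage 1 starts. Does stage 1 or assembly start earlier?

stage 1

Assembly ends at 4:22 PM + 283 min = 9:05 PM.
Assembly starts at 9:05 PM − 70 min = 7:55 PM.
Stage 1 starts at 4:22 PM and assembly starts at 7:55 PM, so stage 1 is first.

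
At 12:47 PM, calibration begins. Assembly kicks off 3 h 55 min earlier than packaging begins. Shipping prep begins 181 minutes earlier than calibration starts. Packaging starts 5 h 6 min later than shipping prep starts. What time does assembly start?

10:57 AM

Shipping prep starts at 12:47 PM − 181 min = 9:46 AM.
Packaging starts at 9:46 AM + 306 min = 2:52 PM.
Assembly starts at 2:52 PM − 235 min = 10:57 AM.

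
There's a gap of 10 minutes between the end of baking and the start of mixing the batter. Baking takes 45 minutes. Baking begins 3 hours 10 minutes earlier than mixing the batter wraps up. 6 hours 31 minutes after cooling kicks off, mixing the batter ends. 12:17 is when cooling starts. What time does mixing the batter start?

16:33

Mixing the batter ends at 12:17 + 391 min = 18:48.
Baking starts at 18:48 − 190 min = 15:38.
Baking ends at 15:38 + 45 min = 16:23.
Mixing the batter starts at 16:23 + 10 min = 16:33.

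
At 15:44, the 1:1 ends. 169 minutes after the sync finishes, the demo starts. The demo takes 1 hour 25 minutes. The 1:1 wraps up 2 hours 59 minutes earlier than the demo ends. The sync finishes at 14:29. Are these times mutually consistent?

Yes

The demo starts at 14:29 + 169 min = 17:18.
The demo ends at 17:18 + 85 min = 18:43.
The 1:1 ends at 18:43 − 179 min = 15:44.
That matches the stated 15:44, so the schedule is consistent.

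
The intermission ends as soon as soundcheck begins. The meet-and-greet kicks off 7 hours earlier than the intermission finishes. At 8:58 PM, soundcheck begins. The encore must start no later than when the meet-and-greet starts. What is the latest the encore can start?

1:58 PM

The intermission ends at 8:58 PM.
The meet-and-greet starts at 8:58 PM − 420 min = 1:58 PM.
The encore is bounded by the meet-and-greet, so the latest it can start is 1:58 PM.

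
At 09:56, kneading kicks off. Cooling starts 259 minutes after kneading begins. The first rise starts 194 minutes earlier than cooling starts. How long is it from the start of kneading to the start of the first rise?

1 h 5 min

Cooling starts at 09:56 + 259 min = 14:15.
The first rise starts at 14:15 − 194 min = 11:01.
From 09:56 to 11:01 is 1 h 5 min.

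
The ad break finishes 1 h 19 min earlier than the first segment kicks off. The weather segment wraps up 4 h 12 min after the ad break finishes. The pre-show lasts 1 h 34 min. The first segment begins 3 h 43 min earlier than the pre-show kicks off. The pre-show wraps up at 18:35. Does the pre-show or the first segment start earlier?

the first segment

The pre-show starts at 18:35 − 94 min = 17:01.
The first segment starts at 17:01 − 223 min = 13:18.
The pre-show starts at 17:01 and the first segment starts at 13:18, so the first segment is first.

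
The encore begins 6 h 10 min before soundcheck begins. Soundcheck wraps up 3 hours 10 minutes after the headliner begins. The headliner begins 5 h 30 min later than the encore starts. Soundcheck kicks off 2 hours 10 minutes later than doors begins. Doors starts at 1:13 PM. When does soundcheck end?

5:53 PM

Soundcheck starts at 1:13 PM + 130 min = 3:23 PM.
The encore starts at 3:23 PM − 370 min = 9:13 AM.
The headliner starts at 9:13 AM + 330 min = 2:43 PM.
Soundcheck ends at 2:43 PM + 190 min = 5:53 PM.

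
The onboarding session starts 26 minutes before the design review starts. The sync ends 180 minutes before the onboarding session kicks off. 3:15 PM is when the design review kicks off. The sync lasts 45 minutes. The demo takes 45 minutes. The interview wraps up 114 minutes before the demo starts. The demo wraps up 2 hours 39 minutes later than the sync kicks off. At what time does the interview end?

11:04 AM

The onboarding session starts at 3:15 PM − 26 min = 2:49 PM.
The sync ends at 2:49 PM − 180 min = 11:49 AM.
The sync starts at 11:49 AM − 45 min = 11:04 AM.
The demo ends at 11:04 AM + 159 min = 1:43 PM.
The demo starts at 1:43 PM − 45 min = 12:58 PM.
The interview ends at 12:58 PM − 114 min = 11:04 AM.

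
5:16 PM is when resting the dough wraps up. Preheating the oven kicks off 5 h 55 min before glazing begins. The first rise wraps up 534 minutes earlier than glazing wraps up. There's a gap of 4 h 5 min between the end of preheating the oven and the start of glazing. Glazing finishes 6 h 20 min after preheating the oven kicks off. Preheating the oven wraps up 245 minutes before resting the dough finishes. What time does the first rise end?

Preheating the oven ends at 5:16 PM − 245 min = 1:11 PM.
Glazing starts at 1:11 PM + 245 min = 5:16 PM.
Preheating the oven starts at 5:16 PM − 355 min = 11:21 AM.
Glazing ends at 11:21 AM + 380 min = 5:41 PM.
The first rise ends at 5:41 PM − 534 min = 8:47 AM.

8:47 AM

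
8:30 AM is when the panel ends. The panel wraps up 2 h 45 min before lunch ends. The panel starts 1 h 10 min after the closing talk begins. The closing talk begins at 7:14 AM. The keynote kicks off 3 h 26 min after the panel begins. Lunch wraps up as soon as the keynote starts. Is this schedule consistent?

No

The panel starts at 7:14 AM + 70 min = 8:24 AM.
The keynote starts at 8:24 AM + 206 min = 11:50 AM.
So lunch ends at 11:50 AM.
The panel ends at 11:50 AM − 165 min = 9:05 AM.
But the panel is also said to end at 8:30 AM — a 35-minute conflict.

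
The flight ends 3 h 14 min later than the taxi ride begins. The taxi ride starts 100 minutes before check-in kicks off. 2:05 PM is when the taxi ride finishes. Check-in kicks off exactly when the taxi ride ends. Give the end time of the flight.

3:39 PM

Check-in starts at 2:05 PM.
The taxi ride starts at 2:05 PM − 100 min = 12:25 PM.
The flight ends at 12:25 PM + 194 min = 3:39 PM.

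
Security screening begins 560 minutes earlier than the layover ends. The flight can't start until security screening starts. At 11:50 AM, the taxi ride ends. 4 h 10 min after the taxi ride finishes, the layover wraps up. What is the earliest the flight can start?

The layover ends at 11:50 AM + 250 min = 4:00 PM.
Security screening starts at 4:00 PM − 560 min = 6:40 AM.
The flight is bounded by security screening, so the earliest it can start is 6:40 AM.

6:40 AM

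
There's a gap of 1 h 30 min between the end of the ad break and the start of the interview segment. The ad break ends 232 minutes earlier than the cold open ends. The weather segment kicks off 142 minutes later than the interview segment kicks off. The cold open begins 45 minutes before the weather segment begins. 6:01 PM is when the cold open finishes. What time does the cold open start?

5:16 PM

The ad break ends at 6:01 PM − 232 min = 2:09 PM.
The interview segment starts at 2:09 PM + 90 min = 3:39 PM.
The weather segment starts at 3:39 PM + 142 min = 6:01 PM.
The cold open starts at 6:01 PM − 45 min = 5:16 PM.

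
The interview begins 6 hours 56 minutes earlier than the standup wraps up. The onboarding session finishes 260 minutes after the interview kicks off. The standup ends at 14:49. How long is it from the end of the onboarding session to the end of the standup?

2 hours 36 minutes

The interview starts at 14:49 − 416 min = 07:53.
The onboarding session ends at 07:53 + 260 min = 12:13.
From 12:13 to 14:49 is 2 hours 36 minutes.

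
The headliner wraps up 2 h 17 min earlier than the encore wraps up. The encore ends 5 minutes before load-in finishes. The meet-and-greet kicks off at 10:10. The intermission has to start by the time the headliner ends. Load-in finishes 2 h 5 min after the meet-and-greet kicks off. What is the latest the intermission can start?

Load-in ends at 10:10 + 125 min = 12:15.
The encore ends at 12:15 − 5 min = 12:10.
The headliner ends at 12:10 − 137 min = 09:53.
The intermission is bounded by the headliner, so the latest it can start is 09:53.

09:53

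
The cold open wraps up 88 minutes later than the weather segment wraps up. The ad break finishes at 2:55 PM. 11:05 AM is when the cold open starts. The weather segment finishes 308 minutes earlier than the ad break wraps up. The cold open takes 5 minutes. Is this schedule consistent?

No

The weather segment ends at 2:55 PM − 308 min = 9:47 AM.
The cold open ends at 9:47 AM + 88 min = 11:15 AM.
The cold open starts at 11:15 AM − 5 min = 11:10 AM.
But the cold open is also said to start at 11:05 AM — a 5-minute conflict.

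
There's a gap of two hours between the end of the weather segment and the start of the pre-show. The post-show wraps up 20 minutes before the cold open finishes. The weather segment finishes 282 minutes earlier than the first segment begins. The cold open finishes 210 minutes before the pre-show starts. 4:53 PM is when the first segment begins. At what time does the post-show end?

The weather segment ends at 4:53 PM − 282 min = 12:11 PM.
The pre-show starts at 12:11 PM + 120 min = 2:11 PM.
The cold open ends at 2:11 PM − 210 min = 10:41 AM.
The post-show ends at 10:41 AM − 20 min = 10:21 AM.

10:21 AM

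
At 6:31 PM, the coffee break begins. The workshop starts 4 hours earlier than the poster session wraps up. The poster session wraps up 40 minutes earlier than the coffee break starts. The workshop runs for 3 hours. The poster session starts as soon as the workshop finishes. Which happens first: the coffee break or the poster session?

the poster session

The poster session ends at 6:31 PM − 40 min = 5:51 PM.
The workshop starts at 5:51 PM − 240 min = 1:51 PM.
The workshop ends at 1:51 PM + 180 min = 4:51 PM.
So the poster session starts at 4:51 PM.
The coffee break starts at 6:31 PM and the poster session starts at 4:51 PM, so the poster session is first.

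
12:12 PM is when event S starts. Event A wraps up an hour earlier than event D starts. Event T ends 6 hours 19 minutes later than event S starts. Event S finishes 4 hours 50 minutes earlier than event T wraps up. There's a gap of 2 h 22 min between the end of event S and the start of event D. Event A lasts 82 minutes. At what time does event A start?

Event T ends at 12:12 PM + 379 min = 6:31 PM.
Event S ends at 6:31 PM − 290 min = 1:41 PM.
Event D starts at 1:41 PM + 142 min = 4:03 PM.
Event A ends at 4:03 PM − 60 min = 3:03 PM.
Event A starts at 3:03 PM − 82 min = 1:41 PM.

1:41 PM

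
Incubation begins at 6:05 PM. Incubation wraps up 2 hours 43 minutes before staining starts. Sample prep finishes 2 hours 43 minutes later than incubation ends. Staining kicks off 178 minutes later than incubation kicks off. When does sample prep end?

9:03 PM

Staining starts at 6:05 PM + 178 min = 9:03 PM.
Incubation ends at 9:03 PM − 163 min = 6:20 PM.
Sample prep ends at 6:20 PM + 163 min = 9:03 PM.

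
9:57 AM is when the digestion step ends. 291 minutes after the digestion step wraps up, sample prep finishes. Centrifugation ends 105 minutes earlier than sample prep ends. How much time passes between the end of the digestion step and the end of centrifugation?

3 h 6 min

Sample prep ends at 9:57 AM + 291 min = 2:48 PM.
Centrifugation ends at 2:48 PM − 105 min = 1:03 PM.
From 9:57 AM to 1:03 PM is 3 h 6 min.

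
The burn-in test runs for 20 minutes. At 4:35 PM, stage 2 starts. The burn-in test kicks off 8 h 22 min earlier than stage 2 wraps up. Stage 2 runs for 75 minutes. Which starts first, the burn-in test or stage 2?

Stage 2 ends at 4:35 PM + 75 min = 5:50 PM.
The burn-in test starts at 5:50 PM − 502 min = 9:28 AM.
The burn-in test starts at 9:28 AM and stage 2 starts at 4:35 PM, so the burn-in test is first.

the burn-in test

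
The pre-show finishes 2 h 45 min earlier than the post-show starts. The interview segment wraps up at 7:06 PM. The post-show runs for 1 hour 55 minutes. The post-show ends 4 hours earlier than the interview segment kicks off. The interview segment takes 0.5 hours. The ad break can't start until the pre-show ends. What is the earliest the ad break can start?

9:56 AM

The interview segment starts at 7:06 PM − 30 min = 6:36 PM.
The post-show ends at 6:36 PM − 240 min = 2:36 PM.
The post-show starts at 2:36 PM − 115 min = 12:41 PM.
The pre-show ends at 12:41 PM − 165 min = 9:56 AM.
The ad break is bounded by the pre-show, so the earliest it can start is 9:56 AM.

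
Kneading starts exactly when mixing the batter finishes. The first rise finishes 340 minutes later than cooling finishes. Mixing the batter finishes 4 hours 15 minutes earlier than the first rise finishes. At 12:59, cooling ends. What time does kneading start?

14:24

The first rise ends at 12:59 + 340 min = 18:39.
Mixing the batter ends at 18:39 − 255 min = 14:24.
So kneading starts at 14:24.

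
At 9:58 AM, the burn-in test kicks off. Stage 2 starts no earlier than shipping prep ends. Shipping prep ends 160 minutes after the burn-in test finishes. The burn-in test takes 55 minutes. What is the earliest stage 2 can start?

The burn-in test ends at 9:58 AM + 55 min = 10:53 AM.
Shipping prep ends at 10:53 AM + 160 min = 1:33 PM.
Stage 2 is bounded by shipping prep, so the earliest it can start is 1:33 PM.

1:33 PM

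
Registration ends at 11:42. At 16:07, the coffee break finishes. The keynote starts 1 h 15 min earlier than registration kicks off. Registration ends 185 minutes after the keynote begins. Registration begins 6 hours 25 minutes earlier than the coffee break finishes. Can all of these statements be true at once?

No

Registration starts at 16:07 − 385 min = 09:42.
The keynote starts at 09:42 − 75 min = 08:27.
Registration ends at 08:27 + 185 min = 11:32.
But registration is also said to end at 11:42 — a 10-minute conflict.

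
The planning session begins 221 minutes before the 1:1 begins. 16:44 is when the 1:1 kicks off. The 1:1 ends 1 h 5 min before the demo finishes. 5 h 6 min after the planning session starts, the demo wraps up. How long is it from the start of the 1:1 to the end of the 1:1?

20 minutes

The planning session starts at 16:44 − 221 min = 13:03.
The demo ends at 13:03 + 306 min = 18:09.
The 1:1 ends at 18:09 − 65 min = 17:04.
From 16:44 to 17:04 is 20 minutes.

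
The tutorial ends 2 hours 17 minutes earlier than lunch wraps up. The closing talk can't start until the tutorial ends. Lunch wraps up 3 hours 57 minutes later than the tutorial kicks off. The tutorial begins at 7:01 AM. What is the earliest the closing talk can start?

Lunch ends at 7:01 AM + 237 min = 10:58 AM.
The tutorial ends at 10:58 AM − 137 min = 8:41 AM.
The closing talk is bounded by the tutorial, so the earliest it can start is 8:41 AM.

8:41 AM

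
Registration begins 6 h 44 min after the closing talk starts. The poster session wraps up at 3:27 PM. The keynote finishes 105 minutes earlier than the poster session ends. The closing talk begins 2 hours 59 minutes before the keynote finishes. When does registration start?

The keynote ends at 3:27 PM − 105 min = 1:42 PM.
The closing talk starts at 1:42 PM − 179 min = 10:43 AM.
Registration starts at 10:43 AM + 404 min = 5:27 PM.

5:27 PM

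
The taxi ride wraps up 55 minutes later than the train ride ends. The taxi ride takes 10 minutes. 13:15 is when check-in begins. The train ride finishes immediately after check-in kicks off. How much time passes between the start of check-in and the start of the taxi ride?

45 minutes

The train ride ends at 13:15.
The taxi ride ends at 13:15 + 55 min = 14:10.
The taxi ride starts at 14:10 − 10 min = 14:00.
From 13:15 to 14:00 is 45 minutes.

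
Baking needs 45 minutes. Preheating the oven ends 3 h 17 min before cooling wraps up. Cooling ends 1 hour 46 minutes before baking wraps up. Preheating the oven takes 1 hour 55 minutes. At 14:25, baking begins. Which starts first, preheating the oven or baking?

preheating the oven

Baking ends at 14:25 + 45 min = 15:10.
Cooling ends at 15:10 − 106 min = 13:24.
Preheating the oven ends at 13:24 − 197 min = 10:07.
Preheating the oven starts at 10:07 − 115 min = 08:12.
Preheating the oven starts at 08:12 and baking starts at 14:25, so preheating the oven is first.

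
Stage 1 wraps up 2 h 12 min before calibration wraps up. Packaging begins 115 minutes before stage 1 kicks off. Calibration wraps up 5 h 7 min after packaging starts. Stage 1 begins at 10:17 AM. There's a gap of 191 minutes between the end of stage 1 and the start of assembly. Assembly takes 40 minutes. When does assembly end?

Packaging starts at 10:17 AM − 115 min = 8:22 AM.
Calibration ends at 8:22 AM + 307 min = 1:29 PM.
Stage 1 ends at 1:29 PM − 132 min = 11:17 AM.
Assembly starts at 11:17 AM + 191 min = 2:28 PM.
Assembly ends at 2:28 PM + 40 min = 3:08 PM.

3:08 PM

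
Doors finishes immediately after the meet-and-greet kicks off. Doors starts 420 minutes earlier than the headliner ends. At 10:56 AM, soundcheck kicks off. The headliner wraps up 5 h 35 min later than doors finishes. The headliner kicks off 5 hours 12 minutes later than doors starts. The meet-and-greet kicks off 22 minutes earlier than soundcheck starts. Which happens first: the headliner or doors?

The meet-and-greet starts at 10:56 AM − 22 min = 10:34 AM.
So doors ends at 10:34 AM.
The headliner ends at 10:34 AM + 335 min = 4:09 PM.
Doors starts at 4:09 PM − 420 min = 9:09 AM.
The headliner starts at 9:09 AM + 312 min = 2:21 PM.
The headliner starts at 2:21 PM and doors starts at 9:09 AM, so doors is first.

doors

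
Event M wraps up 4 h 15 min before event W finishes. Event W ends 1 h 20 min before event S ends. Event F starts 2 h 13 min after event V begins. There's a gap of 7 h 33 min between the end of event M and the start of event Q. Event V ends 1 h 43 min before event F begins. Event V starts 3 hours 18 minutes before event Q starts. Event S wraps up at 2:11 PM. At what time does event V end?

1:21 PM

Event W ends at 2:11 PM − 80 min = 12:51 PM.
Event M ends at 12:51 PM − 255 min = 8:36 AM.
Event Q starts at 8:36 AM + 453 min = 4:09 PM.
Event V starts at 4:09 PM − 198 min = 12:51 PM.
Event F starts at 12:51 PM + 133 min = 3:04 PM.
Event V ends at 3:04 PM − 103 min = 1:21 PM.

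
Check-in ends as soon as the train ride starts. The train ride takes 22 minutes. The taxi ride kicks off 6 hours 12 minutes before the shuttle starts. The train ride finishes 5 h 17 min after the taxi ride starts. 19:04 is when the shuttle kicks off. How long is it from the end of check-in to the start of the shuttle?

The taxi ride starts at 19:04 − 372 min = 12:52.
The train ride ends at 12:52 + 317 min = 18:09.
The train ride starts at 18:09 − 22 min = 17:47.
So check-in ends at 17:47.
From 17:47 to 19:04 is 1 hour 17 minutes.

1 hour 17 minutes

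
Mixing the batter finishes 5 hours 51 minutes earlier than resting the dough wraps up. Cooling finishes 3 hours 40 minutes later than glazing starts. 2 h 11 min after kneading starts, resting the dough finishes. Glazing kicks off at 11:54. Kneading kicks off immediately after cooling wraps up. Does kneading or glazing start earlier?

glazing

Cooling ends at 11:54 + 220 min = 15:34.
So kneading starts at 15:34.
Kneading starts at 15:34 and glazing starts at 11:54, so glazing is first.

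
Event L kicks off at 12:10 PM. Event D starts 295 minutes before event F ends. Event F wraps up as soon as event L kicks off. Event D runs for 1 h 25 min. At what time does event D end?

Event F ends at 12:10 PM.
Event D starts at 12:10 PM − 295 min = 7:15 AM.
Event D ends at 7:15 AM + 85 min = 8:40 AM.

8:40 AM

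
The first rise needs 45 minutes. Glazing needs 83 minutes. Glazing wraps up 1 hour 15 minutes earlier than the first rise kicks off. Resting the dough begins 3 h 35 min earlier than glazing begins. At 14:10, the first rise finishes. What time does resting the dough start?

The first rise starts at 14:10 − 45 min = 13:25.
Glazing ends at 13:25 − 75 min = 12:10.
Glazing starts at 12:10 − 83 min = 10:47.
Resting the dough starts at 10:47 − 215 min = 07:12.

07:12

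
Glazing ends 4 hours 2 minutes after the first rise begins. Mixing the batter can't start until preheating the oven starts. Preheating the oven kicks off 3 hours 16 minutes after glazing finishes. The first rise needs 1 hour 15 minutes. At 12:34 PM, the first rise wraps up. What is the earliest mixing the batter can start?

6:37 PM

The first rise starts at 12:34 PM − 75 min = 11:19 AM.
Glazing ends at 11:19 AM + 242 min = 3:21 PM.
Preheating the oven starts at 3:21 PM + 196 min = 6:37 PM.
Mixing the batter is bounded by preheating the oven, so the earliest it can start is 6:37 PM.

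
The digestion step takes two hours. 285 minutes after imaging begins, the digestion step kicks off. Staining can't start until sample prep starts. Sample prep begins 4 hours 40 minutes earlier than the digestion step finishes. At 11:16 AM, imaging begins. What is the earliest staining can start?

The digestion step starts at 11:16 AM + 285 min = 4:01 PM.
The digestion step ends at 4:01 PM + 120 min = 6:01 PM.
Sample prep starts at 6:01 PM − 280 min = 1:21 PM.
Staining is bounded by sample prep, so the earliest it can start is 1:21 PM.

1:21 PM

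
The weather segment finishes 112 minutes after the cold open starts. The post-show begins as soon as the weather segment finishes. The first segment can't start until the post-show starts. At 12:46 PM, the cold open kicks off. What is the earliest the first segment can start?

The weather segment ends at 12:46 PM + 112 min = 2:38 PM.
So the post-show starts at 2:38 PM.
The first segment is bounded by the post-show, so the earliest it can start is 2:38 PM.

2:38 PM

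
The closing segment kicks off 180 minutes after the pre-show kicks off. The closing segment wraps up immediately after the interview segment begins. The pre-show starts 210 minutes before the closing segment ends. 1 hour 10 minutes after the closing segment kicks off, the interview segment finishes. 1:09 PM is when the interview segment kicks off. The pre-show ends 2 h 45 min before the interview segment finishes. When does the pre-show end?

The closing segment ends at 1:09 PM.
The pre-show starts at 1:09 PM − 210 min = 9:39 AM.
The closing segment starts at 9:39 AM + 180 min = 12:39 PM.
The interview segment ends at 12:39 PM + 70 min = 1:49 PM.
The pre-show ends at 1:49 PM − 165 min = 11:04 AM.

11:04 AM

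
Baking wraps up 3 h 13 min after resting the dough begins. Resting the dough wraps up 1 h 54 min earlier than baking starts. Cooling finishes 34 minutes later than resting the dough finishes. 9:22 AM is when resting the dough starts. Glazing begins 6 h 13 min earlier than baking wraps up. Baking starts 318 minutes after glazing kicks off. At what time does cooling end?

Baking ends at 9:22 AM + 193 min = 12:35 PM.
Glazing starts at 12:35 PM − 373 min = 6:22 AM.
Baking starts at 6:22 AM + 318 min = 11:40 AM.
Resting the dough ends at 11:40 AM − 114 min = 9:46 AM.
Cooling ends at 9:46 AM + 34 min = 10:20 AM.

10:20 AM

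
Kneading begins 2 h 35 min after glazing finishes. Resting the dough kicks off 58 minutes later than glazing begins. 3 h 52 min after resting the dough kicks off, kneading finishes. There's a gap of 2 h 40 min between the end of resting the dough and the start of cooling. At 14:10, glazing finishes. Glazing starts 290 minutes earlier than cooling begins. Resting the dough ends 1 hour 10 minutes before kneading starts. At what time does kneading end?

18:15

Kneading starts at 14:10 + 155 min = 16:45.
Resting the dough ends at 16:45 − 70 min = 15:35.
Cooling starts at 15:35 + 160 min = 18:15.
Glazing starts at 18:15 − 290 min = 13:25.
Resting the dough starts at 13:25 + 58 min = 14:23.
Kneading ends at 14:23 + 232 min = 18:15.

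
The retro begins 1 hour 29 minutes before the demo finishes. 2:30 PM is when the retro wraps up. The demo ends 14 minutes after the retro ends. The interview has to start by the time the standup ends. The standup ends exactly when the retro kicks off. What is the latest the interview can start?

The demo ends at 2:30 PM + 14 min = 2:44 PM.
The retro starts at 2:44 PM − 89 min = 1:15 PM.
So the standup ends at 1:15 PM.
The interview is bounded by the standup, so the latest it can start is 1:15 PM.

1:15 PM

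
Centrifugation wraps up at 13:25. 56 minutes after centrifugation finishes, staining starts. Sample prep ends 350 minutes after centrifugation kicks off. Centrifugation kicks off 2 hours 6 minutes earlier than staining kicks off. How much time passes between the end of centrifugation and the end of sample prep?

Staining starts at 13:25 + 56 min = 14:21.
Centrifugation starts at 14:21 − 126 min = 12:15.
Sample prep ends at 12:15 + 350 min = 18:05.
From 13:25 to 18:05 is 4 h 40 min.

4 h 40 min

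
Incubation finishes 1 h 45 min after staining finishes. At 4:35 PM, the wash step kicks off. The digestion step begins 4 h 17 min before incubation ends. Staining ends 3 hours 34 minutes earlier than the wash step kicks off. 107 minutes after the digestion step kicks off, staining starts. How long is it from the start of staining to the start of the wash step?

259 minutes

Staining ends at 4:35 PM − 214 min = 1:01 PM.
Incubation ends at 1:01 PM + 105 min = 2:46 PM.
The digestion step starts at 2:46 PM − 257 min = 10:29 AM.
Staining starts at 10:29 AM + 107 min = 12:16 PM.
From 12:16 PM to 4:35 PM is 259 minutes.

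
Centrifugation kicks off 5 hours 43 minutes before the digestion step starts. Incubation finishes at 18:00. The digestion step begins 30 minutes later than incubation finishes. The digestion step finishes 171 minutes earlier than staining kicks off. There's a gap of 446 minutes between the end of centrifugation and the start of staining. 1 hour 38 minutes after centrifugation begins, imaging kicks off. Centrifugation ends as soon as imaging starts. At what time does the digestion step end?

The digestion step starts at 18:00 + 30 min = 18:30.
Centrifugation starts at 18:30 − 343 min = 12:47.
Imaging starts at 12:47 + 98 min = 14:25.
So centrifugation ends at 14:25.
Staining starts at 14:25 + 446 min = 21:51.
The digestion step ends at 21:51 − 171 min = 19:00.

19:00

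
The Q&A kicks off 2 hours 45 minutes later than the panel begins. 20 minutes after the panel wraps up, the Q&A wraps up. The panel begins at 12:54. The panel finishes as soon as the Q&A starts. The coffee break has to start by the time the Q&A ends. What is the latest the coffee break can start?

15:59

The Q&A starts at 12:54 + 165 min = 15:39.
So the panel ends at 15:39.
The Q&A ends at 15:39 + 20 min = 15:59.
The coffee break is bounded by the Q&A, so the latest it can start is 15:59.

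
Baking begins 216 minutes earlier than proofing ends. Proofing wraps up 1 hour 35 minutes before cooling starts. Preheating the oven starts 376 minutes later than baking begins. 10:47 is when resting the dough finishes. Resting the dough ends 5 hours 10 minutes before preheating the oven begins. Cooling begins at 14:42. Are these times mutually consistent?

No

Proofing ends at 14:42 − 95 min = 13:07.
Baking starts at 13:07 − 216 min = 09:31.
Preheating the oven starts at 09:31 + 376 min = 15:47.
Resting the dough ends at 15:47 − 310 min = 10:37.
But resting the dough is also said to end at 10:47 — a 10-minute conflict.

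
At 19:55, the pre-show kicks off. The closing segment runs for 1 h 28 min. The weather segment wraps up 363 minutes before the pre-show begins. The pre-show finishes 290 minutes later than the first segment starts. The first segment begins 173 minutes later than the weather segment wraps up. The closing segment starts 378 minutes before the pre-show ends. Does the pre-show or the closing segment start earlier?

the closing segment

The weather segment ends at 19:55 − 363 min = 13:52.
The first segment starts at 13:52 + 173 min = 16:45.
The pre-show ends at 16:45 + 290 min = 21:35.
The closing segment starts at 21:35 − 378 min = 15:17.
The pre-show starts at 19:55 and the closing segment starts at 15:17, so the closing segment is first.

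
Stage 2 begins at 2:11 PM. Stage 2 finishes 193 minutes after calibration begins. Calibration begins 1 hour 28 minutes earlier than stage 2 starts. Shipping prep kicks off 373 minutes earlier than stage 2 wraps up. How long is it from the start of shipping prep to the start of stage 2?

4 h 28 min

Calibration starts at 2:11 PM − 88 min = 12:43 PM.
Stage 2 ends at 12:43 PM + 193 min = 3:56 PM.
Shipping prep starts at 3:56 PM − 373 min = 9:43 AM.
From 9:43 AM to 2:11 PM is 4 h 28 min.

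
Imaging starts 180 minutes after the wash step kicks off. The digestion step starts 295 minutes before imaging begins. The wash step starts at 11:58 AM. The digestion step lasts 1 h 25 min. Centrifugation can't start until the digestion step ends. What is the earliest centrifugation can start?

11:28 AM

Imaging starts at 11:58 AM + 180 min = 2:58 PM.
The digestion step starts at 2:58 PM − 295 min = 10:03 AM.
The digestion step ends at 10:03 AM + 85 min = 11:28 AM.
Centrifugation is bounded by the digestion step, so the earliest it can start is 11:28 AM.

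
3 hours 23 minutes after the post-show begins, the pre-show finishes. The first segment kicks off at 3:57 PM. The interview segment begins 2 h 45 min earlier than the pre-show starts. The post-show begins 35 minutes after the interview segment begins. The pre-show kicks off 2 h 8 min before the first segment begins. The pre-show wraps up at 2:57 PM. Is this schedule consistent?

No

The pre-show starts at 3:57 PM − 128 min = 1:49 PM.
The interview segment starts at 1:49 PM − 165 min = 11:04 AM.
The post-show starts at 11:04 AM + 35 min = 11:39 AM.
The pre-show ends at 11:39 AM + 203 min = 3:02 PM.
But the pre-show is also said to end at 2:57 PM — a 5-minute conflict.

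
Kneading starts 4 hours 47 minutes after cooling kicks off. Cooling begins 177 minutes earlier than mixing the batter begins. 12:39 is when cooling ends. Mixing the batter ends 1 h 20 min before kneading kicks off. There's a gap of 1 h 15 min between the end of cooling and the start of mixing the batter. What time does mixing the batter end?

Mixing the batter starts at 12:39 + 75 min = 13:54.
Cooling starts at 13:54 − 177 min = 10:57.
Kneading starts at 10:57 + 287 min = 15:44.
Mixing the batter ends at 15:44 − 80 min = 14:24.

14:24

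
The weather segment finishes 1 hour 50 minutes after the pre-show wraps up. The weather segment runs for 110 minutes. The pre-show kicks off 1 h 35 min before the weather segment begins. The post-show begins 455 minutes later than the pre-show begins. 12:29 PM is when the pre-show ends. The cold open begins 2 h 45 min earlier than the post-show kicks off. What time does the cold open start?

3:44 PM

The weather segment ends at 12:29 PM + 110 min = 2:19 PM.
The weather segment starts at 2:19 PM − 110 min = 12:29 PM.
The pre-show starts at 12:29 PM − 95 min = 10:54 AM.
The post-show starts at 10:54 AM + 455 min = 6:29 PM.
The cold open starts at 6:29 PM − 165 min = 3:44 PM.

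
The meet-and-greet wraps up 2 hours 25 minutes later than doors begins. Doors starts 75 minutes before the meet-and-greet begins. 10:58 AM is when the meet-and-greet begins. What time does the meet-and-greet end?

12:08 PM

Doors starts at 10:58 AM − 75 min = 9:43 AM.
The meet-and-greet ends at 9:43 AM + 145 min = 12:08 PM.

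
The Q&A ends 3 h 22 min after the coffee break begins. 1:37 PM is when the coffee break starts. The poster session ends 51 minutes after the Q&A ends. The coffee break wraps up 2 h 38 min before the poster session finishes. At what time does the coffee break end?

3:12 PM

The Q&A ends at 1:37 PM + 202 min = 4:59 PM.
The poster session ends at 4:59 PM + 51 min = 5:50 PM.
The coffee break ends at 5:50 PM − 158 min = 3:12 PM.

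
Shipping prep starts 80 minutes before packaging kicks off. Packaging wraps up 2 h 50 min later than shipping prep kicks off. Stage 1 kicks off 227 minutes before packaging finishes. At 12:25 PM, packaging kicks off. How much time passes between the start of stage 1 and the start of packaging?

2 h 17 min

Shipping prep starts at 12:25 PM − 80 min = 11:05 AM.
Packaging ends at 11:05 AM + 170 min = 1:55 PM.
Stage 1 starts at 1:55 PM − 227 min = 10:08 AM.
From 10:08 AM to 12:25 PM is 2 h 17 min.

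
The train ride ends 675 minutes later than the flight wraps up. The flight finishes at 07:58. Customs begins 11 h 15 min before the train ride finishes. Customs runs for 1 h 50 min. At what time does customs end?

The train ride ends at 07:58 + 675 min = 19:13.
Customs starts at 19:13 − 675 min = 07:58.
Customs ends at 07:58 + 110 min = 09:48.

09:48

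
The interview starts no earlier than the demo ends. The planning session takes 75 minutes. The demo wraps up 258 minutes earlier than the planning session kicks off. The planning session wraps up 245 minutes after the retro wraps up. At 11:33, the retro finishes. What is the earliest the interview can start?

The planning session ends at 11:33 + 245 min = 15:38.
The planning session starts at 15:38 − 75 min = 14:23.
The demo ends at 14:23 − 258 min = 10:05.
The interview is bounded by the demo, so the earliest it can start is 10:05.

10:05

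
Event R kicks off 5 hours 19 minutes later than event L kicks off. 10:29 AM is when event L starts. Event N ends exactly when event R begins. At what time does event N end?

3:48 PM

Event R starts at 10:29 AM + 319 min = 3:48 PM.
So event N ends at 3:48 PM.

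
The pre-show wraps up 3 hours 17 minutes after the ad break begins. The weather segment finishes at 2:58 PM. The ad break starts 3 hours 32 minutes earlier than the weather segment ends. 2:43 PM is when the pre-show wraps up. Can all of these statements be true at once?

The ad break starts at 2:58 PM − 212 min = 11:26 AM.
The pre-show ends at 11:26 AM + 197 min = 2:43 PM.
That matches the stated 2:43 PM, so the schedule is consistent.

Yes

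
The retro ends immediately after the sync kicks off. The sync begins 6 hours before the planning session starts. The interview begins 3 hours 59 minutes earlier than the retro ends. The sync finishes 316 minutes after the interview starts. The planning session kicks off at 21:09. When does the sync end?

The sync starts at 21:09 − 360 min = 15:09.
So the retro ends at 15:09.
The interview starts at 15:09 − 239 min = 11:10.
The sync ends at 11:10 + 316 min = 16:26.

16:26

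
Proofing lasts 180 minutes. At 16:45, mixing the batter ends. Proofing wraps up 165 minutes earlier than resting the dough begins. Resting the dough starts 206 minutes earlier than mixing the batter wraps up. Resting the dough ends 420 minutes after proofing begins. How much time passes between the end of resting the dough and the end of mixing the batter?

Resting the dough starts at 16:45 − 206 min = 13:19.
Proofing ends at 13:19 − 165 min = 10:34.
Proofing starts at 10:34 − 180 min = 07:34.
Resting the dough ends at 07:34 + 420 min = 14:34.
From 14:34 to 16:45 is 2 h 11 min.

2 h 11 min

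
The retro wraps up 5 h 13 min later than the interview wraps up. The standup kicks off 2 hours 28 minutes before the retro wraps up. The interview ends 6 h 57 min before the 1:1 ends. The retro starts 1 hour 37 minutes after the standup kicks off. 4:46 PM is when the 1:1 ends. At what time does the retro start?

2:11 PM

The interview ends at 4:46 PM − 417 min = 9:49 AM.
The retro ends at 9:49 AM + 313 min = 3:02 PM.
The standup starts at 3:02 PM − 148 min = 12:34 PM.
The retro starts at 12:34 PM + 97 min = 2:11 PM.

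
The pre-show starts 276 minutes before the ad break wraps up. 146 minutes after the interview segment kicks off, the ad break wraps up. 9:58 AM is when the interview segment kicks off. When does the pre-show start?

7:48 AM

The ad break ends at 9:58 AM + 146 min = 12:24 PM.
The pre-show starts at 12:24 PM − 276 min = 7:48 AM.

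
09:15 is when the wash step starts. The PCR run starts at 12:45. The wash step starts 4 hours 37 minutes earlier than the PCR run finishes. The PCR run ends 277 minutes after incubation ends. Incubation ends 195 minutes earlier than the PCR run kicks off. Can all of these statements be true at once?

No

Incubation ends at 12:45 − 195 min = 09:30.
The PCR run ends at 09:30 + 277 min = 14:07.
The wash step starts at 14:07 − 277 min = 09:30.
But the wash step is also said to start at 09:15 — a 15-minute conflict.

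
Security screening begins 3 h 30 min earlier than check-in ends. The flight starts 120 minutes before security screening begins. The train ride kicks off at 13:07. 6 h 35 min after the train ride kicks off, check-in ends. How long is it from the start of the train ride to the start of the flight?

1 hour 5 minutes

Check-in ends at 13:07 + 395 min = 19:42.
Security screening starts at 19:42 − 210 min = 16:12.
The flight starts at 16:12 − 120 min = 14:12.
From 13:07 to 14:12 is 1 hour 5 minutes.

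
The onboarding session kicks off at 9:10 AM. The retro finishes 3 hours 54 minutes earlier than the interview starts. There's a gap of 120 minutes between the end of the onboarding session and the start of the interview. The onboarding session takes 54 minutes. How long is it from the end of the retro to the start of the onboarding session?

60 minutes

The onboarding session ends at 9:10 AM + 54 min = 10:04 AM.
The interview starts at 10:04 AM + 120 min = 12:04 PM.
The retro ends at 12:04 PM − 234 min = 8:10 AM.
From 8:10 AM to 9:10 AM is 60 minutes.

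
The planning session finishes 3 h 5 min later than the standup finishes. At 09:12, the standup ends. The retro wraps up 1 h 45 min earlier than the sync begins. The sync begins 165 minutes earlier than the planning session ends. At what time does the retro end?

07:47

The planning session ends at 09:12 + 185 min = 12:17.
The sync starts at 12:17 − 165 min = 09:32.
The retro ends at 09:32 − 105 min = 07:47.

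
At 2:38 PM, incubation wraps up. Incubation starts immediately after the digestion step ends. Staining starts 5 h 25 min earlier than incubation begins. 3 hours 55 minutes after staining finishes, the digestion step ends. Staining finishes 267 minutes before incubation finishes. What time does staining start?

Staining ends at 2:38 PM − 267 min = 10:11 AM.
The digestion step ends at 10:11 AM + 235 min = 2:06 PM.
So incubation starts at 2:06 PM.
Staining starts at 2:06 PM − 325 min = 8:41 AM.

8:41 AM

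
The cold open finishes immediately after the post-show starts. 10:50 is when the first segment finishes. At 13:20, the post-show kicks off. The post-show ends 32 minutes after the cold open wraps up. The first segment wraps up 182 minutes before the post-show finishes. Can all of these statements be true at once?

Yes

The cold open ends at 13:20.
The post-show ends at 13:20 + 32 min = 13:52.
The first segment ends at 13:52 − 182 min = 10:50.
That matches the stated 10:50, so the schedule is consistent.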